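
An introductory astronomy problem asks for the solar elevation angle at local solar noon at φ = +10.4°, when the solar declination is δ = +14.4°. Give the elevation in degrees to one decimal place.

At local noon the hour angle is zero, so the zenith angle equals |φ − δ| = |+10.4° − (+14.400°)| = 4.000°.
Elevation = 90° − 4.000° = 86.0°.

86.0°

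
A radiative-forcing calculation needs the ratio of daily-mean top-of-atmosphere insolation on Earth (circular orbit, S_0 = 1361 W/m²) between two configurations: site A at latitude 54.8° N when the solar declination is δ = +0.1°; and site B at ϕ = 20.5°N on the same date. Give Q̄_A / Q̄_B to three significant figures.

Q̄_A / Q̄_B ≈ 0.617

— Configuration A (ϕ=+54.8°):
cos h₀ = −tan(+54.8°) tan(+0.100°) = -0.0025, h₀ = 1.5733 rad.
Bracket: h₀ sin ϕ sin δ + cos ϕ cos δ sin h₀ = 1.5733×0.81714×0.00175 + 0.57643×1.00000×1.00000 = 0.002250 + 0.576430 = 0.578680.
Q̄ = (S_0/π) × [bracket] = (1361/π) × 0.578680 = 250.70 W/m².
— Configuration B (ϕ=+20.5°):
cos h₀ = −tan(+20.5°) tan(+0.100°) = -0.0007, h₀ = 1.5714 rad.
Bracket: h₀ sin ϕ sin δ + cos ϕ cos δ sin h₀ = 1.5714×0.35021×0.00175 + 0.93667×1.00000×1.00000 = 0.000963 + 0.936670 = 0.937633.
Q̄ = (S_0/π) × [bracket] = (1361/π) × 0.937633 = 406.20 W/m².
Ratio Q̄_A / Q̄_B = 250.70 / 406.20 = 0.6172.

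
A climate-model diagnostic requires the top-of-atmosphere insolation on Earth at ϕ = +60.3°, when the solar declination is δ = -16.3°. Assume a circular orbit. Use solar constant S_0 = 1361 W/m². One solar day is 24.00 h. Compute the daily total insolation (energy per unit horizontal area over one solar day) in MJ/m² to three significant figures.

cos h₀ = −tan(+60.3°) tan(-16.300°) = 0.5127, h₀ = 1.0325 rad.
Bracket: h₀ sin ϕ sin δ + cos ϕ cos δ sin h₀ = 1.0325×0.86863×-0.28067 + 0.49546×0.95981×0.85859 = -0.251722 + 0.408300 = 0.156578.
Q̄ = (S_0/π) × [bracket] = (1361/π) × 0.156578 = 67.833 W/m².
Daily total = Q̄ × 24.00 h × 3600 s/h = 67.833 × 24.00 × 3600 / 10⁶ = 5.861 MJ/m².

5.86 MJ/m²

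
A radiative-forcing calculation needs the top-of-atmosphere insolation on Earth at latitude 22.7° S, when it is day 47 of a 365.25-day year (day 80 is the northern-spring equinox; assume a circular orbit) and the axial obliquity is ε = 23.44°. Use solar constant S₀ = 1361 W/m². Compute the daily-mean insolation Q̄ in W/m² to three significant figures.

Q̄ ≈ 448 W/m²

Solar longitude: λ_s = 360° × (47 − 80)/365.25 = -32.526°, i.e. -32.526° + 360° = 327.474°.
sin δ = sin 23.44° × sin 327.474° = -0.21388, so δ = -12.350°.
cos H₀ = −tan(-22.7°) tan(-12.350°) = -0.0916, H₀ = 1.6625 rad.
Bracket: H₀ sin φ sin δ + cos φ cos δ sin H₀ = 1.6625×-0.38591×-0.21388 + 0.92254×0.97686×0.99580 = 0.137220 + 0.897407 = 1.034627.
Q̄ = (S₀/π) × [bracket] = (1361/π) × 1.034627 = 448.2 W/m².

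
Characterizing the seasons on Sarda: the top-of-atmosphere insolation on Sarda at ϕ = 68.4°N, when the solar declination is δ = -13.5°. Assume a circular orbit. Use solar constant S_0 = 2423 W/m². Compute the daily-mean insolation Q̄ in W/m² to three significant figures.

Q̄ ≈ 65.6 W/m²

cos h₀ = −tan(+68.4°) tan(-13.500°) = 0.6064, h₀ = 0.9193 rad.
Bracket: h₀ sin ϕ sin δ + cos ϕ cos δ sin h₀ = 0.9193×0.92978×-0.23345 + 0.36812×0.97237×0.79518 = -0.199541 + 0.284634 = 0.085093.
Q̄ = (S_0/π) × [bracket] = (2423/π) × 0.085093 = 65.63 W/m².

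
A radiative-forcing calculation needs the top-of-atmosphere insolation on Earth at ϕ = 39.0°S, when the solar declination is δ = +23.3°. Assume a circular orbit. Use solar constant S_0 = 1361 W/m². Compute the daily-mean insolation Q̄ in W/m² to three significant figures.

cos h₀ = −tan(-39.0°) tan(+23.300°) = 0.3487, h₀ = 1.2146 rad.
Bracket: h₀ sin ϕ sin δ + cos ϕ cos δ sin h₀ = 1.2146×-0.62932×0.39555 + 0.77715×0.91845×0.93722 = -0.302347 + 0.668963 = 0.366616.
Q̄ = (S_0/π) × [bracket] = (1361/π) × 0.366616 = 158.8 W/m².

Q̄ ≈ 159 W/m²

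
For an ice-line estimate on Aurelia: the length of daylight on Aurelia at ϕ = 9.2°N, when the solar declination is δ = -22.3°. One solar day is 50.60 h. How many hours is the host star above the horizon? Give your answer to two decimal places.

24.23 h

cos h₀ = −tan ϕ · tan δ = −tan(+9.2°) × tan(-22.300°) = 0.0664, so h₀ = 1.5043 rad = 86.19°.
Daylight = 2h₀/(2π) × 50.60 h = (1.5043/π) × 50.60 = 24.23 h.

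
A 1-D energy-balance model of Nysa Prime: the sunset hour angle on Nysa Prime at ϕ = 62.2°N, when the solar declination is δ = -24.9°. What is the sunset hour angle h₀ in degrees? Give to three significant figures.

cos h₀ = −tan ϕ · tan δ = −tan(+62.2°) × tan(-24.900°) = 0.8804, so h₀ = 0.4941 rad = 28.31°.

h₀ = 28.3°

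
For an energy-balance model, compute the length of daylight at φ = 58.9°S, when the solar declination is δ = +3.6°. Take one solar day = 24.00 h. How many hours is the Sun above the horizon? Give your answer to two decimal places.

11.20 h

cos H₀ = −tan φ · tan δ = −tan(-58.9°) × tan(+3.600°) = 0.1043, so H₀ = 1.4663 rad = 84.01°.
Daylight = 2H₀/(2π) × 24.00 h = (1.4663/π) × 24.00 = 11.20 h.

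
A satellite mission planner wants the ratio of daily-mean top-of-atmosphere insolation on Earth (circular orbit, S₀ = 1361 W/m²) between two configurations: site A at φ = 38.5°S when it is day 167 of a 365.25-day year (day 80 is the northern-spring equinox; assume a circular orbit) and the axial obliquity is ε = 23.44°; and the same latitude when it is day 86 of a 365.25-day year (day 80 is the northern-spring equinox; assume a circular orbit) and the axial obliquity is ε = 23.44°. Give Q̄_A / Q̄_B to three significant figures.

— Configuration A (φ=-38.5°):
Solar longitude: λ_s = 360° × (167 − 80)/365.25 = 85.749°.
sin δ = sin 23.44° × sin 85.749° = 0.39669, so δ = +23.372°.
cos H₀ = −tan(-38.5°) tan(+23.372°) = 0.3437, H₀ = 1.2199 rad.
Bracket: H₀ sin φ sin δ + cos φ cos δ sin H₀ = 1.2199×-0.62251×0.39669 + 0.78261×0.91795×0.93906 = -0.301246 + 0.674618 = 0.373372.
Q̄ = (S₀/π) × [bracket] = (1361/π) × 0.373372 = 161.75 W/m².
— Configuration B (φ=-38.5°):
Solar longitude: λ_s = 360° × (86 − 80)/365.25 = 5.914°.
sin δ = sin 23.44° × sin 5.914° = 0.04098, so δ = +2.349°.
cos H₀ = −tan(-38.5°) tan(+2.349°) = 0.0326, H₀ = 1.5382 rad.
Bracket: H₀ sin φ sin δ + cos φ cos δ sin H₀ = 1.5382×-0.62251×0.04098 + 0.78261×0.99916×0.99947 = -0.039240 + 0.781538 = 0.742298.
Q̄ = (S₀/π) × [bracket] = (1361/π) × 0.742298 = 321.58 W/m².
Ratio Q̄_A / Q̄_B = 161.75 / 321.58 = 0.5030.

Q̄_A / Q̄_B ≈ 0.503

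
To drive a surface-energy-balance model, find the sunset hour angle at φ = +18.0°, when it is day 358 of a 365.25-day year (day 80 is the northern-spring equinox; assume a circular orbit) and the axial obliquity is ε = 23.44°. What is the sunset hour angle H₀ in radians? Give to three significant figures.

Solar longitude: λ_s = 360° × (358 − 80)/365.25 = 274.004°.
sin δ = sin 23.44° × sin 274.004° = -0.39682, so δ = -23.379°.
cos H₀ = −tan φ · tan δ = −tan(+18.0°) × tan(-23.379°) = 0.1405, so H₀ = 1.4299 rad = 81.93°.

H₀ = 1.43 rad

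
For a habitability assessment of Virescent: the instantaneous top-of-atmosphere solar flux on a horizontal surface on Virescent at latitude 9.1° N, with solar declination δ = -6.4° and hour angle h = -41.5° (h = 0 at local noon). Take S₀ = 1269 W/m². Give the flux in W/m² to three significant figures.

cos θ_z = sin φ sin δ + cos φ cos δ cos h = -0.017630 + 0.734920 = 0.717290.
Flux = S₀ · cos θ_z = 1269 × 0.717290 = 910.2 W/m².

910 W/m²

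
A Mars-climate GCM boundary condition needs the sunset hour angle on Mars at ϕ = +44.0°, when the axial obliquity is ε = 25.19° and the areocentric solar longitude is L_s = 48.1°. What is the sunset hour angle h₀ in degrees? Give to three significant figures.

h₀ = 109°

sin δ = sin 25.19° × sin 48.1° = 0.31679, so δ = +18.469°.
cos h₀ = −tan ϕ · tan δ = −tan(+44.0°) × tan(+18.469°) = -0.3225, so h₀ = 1.8992 rad = 108.82°.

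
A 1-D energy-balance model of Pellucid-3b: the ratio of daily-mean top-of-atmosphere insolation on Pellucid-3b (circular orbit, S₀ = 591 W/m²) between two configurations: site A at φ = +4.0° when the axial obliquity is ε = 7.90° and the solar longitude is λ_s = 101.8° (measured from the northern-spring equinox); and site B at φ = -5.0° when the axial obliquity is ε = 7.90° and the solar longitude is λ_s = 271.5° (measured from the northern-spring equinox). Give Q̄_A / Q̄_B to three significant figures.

Q̄_A / Q̄_B ≈ 0.998

— Configuration A (φ=+4.0°):
Solar declination: sin δ = sin ε · sin λ_s = sin 7.90° × sin 101.8° = 0.13454, so δ = +7.732°.
cos H₀ = −tan(+4.0°) tan(+7.732°) = -0.0095, H₀ = 1.5803 rad.
Bracket: H₀ sin φ sin δ + cos φ cos δ sin H₀ = 1.5803×0.06976×0.13454 + 0.99756×0.99091×0.99995 = 0.014832 + 0.988443 = 1.003275.
Q̄ = (S₀/π) × [bracket] = (591/π) × 1.003275 = 188.74 W/m².
— Configuration B (φ=-5.0°):
Solar declination: sin δ = sin ε · sin λ_s = sin 7.90° × sin 271.5° = -0.13740, so δ = -7.897°.
cos H₀ = −tan(-5.0°) tan(-7.897°) = -0.0121, H₀ = 1.5829 rad.
Bracket: H₀ sin φ sin δ + cos φ cos δ sin H₀ = 1.5829×-0.08716×-0.13740 + 0.99619×0.99052×0.99993 = 0.018956 + 0.986677 = 1.005633.
Q̄ = (S₀/π) × [bracket] = (591/π) × 1.005633 = 189.18 W/m².
Ratio Q̄_A / Q̄_B = 188.74 / 189.18 = 0.9977.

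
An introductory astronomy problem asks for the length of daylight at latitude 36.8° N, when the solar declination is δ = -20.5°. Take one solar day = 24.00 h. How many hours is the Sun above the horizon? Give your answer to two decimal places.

9.83 h

cos H₀ = −tan φ · tan δ = −tan(+36.8°) × tan(-20.500°) = 0.2797, so H₀ = 1.2873 rad = 73.76°.
Daylight = 2H₀/(2π) × 24.00 h = (1.2873/π) × 24.00 = 9.83 h.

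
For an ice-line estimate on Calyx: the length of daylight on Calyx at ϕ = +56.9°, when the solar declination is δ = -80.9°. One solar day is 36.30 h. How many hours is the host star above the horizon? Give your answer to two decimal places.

cos h₀ = −tan ϕ · tan δ = 9.5771 ≥ 1, so the host star never rises (polar night) and h₀ = 0.
Daylight = 2h₀/(2π) × 36.30 h = (0.0000/π) × 36.30 = 0.00 h.

0.00 h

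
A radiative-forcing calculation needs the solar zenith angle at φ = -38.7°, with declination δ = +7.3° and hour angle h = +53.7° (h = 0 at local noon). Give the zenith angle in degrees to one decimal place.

θ_z = 67.7°

cos θ_z = sin φ sin δ + cos φ cos δ cos h = -0.079446 + 0.458280 = 0.378834.
θ_z = arccos(0.378834) = 67.7°.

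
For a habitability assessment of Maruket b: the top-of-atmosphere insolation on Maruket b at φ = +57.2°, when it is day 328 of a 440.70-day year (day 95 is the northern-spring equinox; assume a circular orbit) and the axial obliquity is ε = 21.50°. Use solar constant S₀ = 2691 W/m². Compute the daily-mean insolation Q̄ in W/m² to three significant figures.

Q̄ ≈ 391 W/m²

Solar longitude: λ_s = 360° × (328 − 95)/440.70 = 190.334°.
sin δ = sin 21.50° × sin 190.334° = -0.06574, so δ = -3.769°.
cos H₀ = −tan(+57.2°) tan(-3.769°) = 0.1022, H₀ = 1.4684 rad.
Bracket: H₀ sin φ sin δ + cos φ cos δ sin H₀ = 1.4684×0.84057×-0.06574 + 0.54171×0.99784×0.99476 = -0.081142 + 0.537707 = 0.456565.
Q̄ = (S₀/π) × [bracket] = (2691/π) × 0.456565 = 391.1 W/m².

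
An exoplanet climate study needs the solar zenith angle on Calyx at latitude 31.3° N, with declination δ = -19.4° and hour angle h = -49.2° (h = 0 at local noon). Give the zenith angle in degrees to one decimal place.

cos θ_z = sin ϕ sin δ + cos ϕ cos δ cos h = -0.172564 + 0.526621 = 0.354057.
θ_z = arccos(0.354057) = 69.3°.

θ_z = 69.3°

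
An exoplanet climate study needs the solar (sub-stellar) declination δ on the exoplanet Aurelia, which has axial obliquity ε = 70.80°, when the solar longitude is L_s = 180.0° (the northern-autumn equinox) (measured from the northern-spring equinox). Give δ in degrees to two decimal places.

δ = +0.00°

sin δ = sin ε · sin L_s = sin 70.80° × sin 180.0° = 0.000000.
δ = arcsin(0.000000) = +0.00°.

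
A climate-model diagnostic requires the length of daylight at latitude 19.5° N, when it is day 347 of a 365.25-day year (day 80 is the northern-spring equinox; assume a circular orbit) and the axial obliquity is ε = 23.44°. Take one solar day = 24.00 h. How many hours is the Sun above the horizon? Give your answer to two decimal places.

10.83 h

Solar longitude: L_s = 360° × (347 − 80)/365.25 = 263.162°.
sin δ = sin 23.44° × sin 263.162° = -0.39496, so δ = -23.263°.
cos h₀ = −tan ϕ · tan δ = −tan(+19.5°) × tan(-23.263°) = 0.1522, so h₀ = 1.4180 rad = 81.24°.
Daylight = 2h₀/(2π) × 24.00 h = (1.4180/π) × 24.00 = 10.83 h.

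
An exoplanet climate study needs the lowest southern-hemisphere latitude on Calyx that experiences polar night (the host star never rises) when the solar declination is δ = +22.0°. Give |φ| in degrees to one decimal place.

Polar night requires cos H₀ = −tan φ tan δ ≥ 1, i.e. tan φ tan δ ≤ −1.
The boundary is |tan φ| · |tan δ| = 1, so |φ| = 90° − |δ| = 90° − 22.0° = 68.0° in the southern hemisphere.

|φ| = 68.0°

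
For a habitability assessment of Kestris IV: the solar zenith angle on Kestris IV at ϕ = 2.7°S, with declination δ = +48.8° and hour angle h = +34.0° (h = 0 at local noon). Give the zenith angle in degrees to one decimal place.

θ_z = 59.3°

cos θ_z = sin ϕ sin δ + cos ϕ cos δ cos h = -0.035444 + 0.545472 = 0.510028.
θ_z = arccos(0.510028) = 59.3°.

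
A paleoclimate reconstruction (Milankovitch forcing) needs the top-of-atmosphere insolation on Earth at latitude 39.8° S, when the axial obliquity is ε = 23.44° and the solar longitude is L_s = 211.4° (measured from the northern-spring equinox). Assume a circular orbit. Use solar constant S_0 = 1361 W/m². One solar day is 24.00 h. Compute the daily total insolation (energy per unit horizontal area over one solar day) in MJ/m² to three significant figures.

Solar declination: sin δ = sin ε · sin L_s = sin 23.44° × sin 211.4° = -0.20725, so δ = -11.961°.
cos h₀ = −tan(-39.8°) tan(-11.961°) = -0.1765, h₀ = 1.7482 rad.
Bracket: h₀ sin ϕ sin δ + cos ϕ cos δ sin h₀ = 1.7482×-0.64011×-0.20725 + 0.76828×0.97829×0.98430 = 0.231921 + 0.739801 = 0.971722.
Q̄ = (S_0/π) × [bracket] = (1361/π) × 0.971722 = 420.97 W/m².
Daily total = Q̄ × 24.00 h × 3600 s/h = 420.97 × 24.00 × 3600 / 10⁶ = 36.37 MJ/m².

36.4 MJ/m²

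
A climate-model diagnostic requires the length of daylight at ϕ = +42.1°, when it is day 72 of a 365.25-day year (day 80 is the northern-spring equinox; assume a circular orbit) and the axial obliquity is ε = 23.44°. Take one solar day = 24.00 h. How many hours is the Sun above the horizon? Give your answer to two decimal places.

Solar longitude: L_s = 360° × (72 − 80)/365.25 = -7.885°, i.e. -7.885° + 360° = 352.115°.
sin δ = sin 23.44° × sin 352.115° = -0.05457, so δ = -3.128°.
cos h₀ = −tan ϕ · tan δ = −tan(+42.1°) × tan(-3.128°) = 0.0494, so h₀ = 1.5214 rad = 87.17°.
Daylight = 2h₀/(2π) × 24.00 h = (1.5214/π) × 24.00 = 11.62 h.

11.62 h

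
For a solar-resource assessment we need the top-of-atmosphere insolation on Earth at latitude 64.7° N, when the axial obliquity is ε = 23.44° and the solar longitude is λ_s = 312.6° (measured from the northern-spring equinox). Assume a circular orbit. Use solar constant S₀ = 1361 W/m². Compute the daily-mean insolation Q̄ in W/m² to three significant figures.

Solar declination: sin δ = sin ε · sin λ_s = sin 23.44° × sin 312.6° = -0.29281, so δ = -17.026°.
cos H₀ = −tan(+64.7°) tan(-17.026°) = 0.6478, H₀ = 0.8660 rad.
Bracket: H₀ sin φ sin δ + cos φ cos δ sin H₀ = 0.8660×0.90408×-0.29281 + 0.42736×0.95617×0.76178 = -0.229251 + 0.311285 = 0.082034.
Q̄ = (S₀/π) × [bracket] = (1361/π) × 0.082034 = 35.54 W/m².

Q̄ ≈ 35.5 W/m²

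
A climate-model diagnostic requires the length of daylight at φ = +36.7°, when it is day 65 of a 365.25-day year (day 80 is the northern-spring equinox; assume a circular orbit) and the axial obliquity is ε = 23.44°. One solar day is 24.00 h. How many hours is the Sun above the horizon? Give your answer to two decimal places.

Solar longitude: λ_s = 360° × (65 − 80)/365.25 = -14.784°, i.e. -14.784° + 360° = 345.216°.
sin δ = sin 23.44° × sin 345.216° = -0.10151, so δ = -5.826°.
cos H₀ = −tan φ · tan δ = −tan(+36.7°) × tan(-5.826°) = 0.0761, so H₀ = 1.4947 rad = 85.64°.
Daylight = 2H₀/(2π) × 24.00 h = (1.4947/π) × 24.00 = 11.42 h.

11.42 h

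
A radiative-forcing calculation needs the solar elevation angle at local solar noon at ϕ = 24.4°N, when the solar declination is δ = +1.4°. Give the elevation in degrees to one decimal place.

At local noon the hour angle is zero, so the zenith angle equals |ϕ − δ| = |+24.4° − (+1.400°)| = 23.000°.
Elevation = 90° − 23.000° = 67.0°.

67.0°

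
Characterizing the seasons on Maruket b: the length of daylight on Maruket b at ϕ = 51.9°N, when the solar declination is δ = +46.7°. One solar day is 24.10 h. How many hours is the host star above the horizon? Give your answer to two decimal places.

Sunrise equation: cos h₀ = −tan ϕ · tan δ = -1.3534 ≤ −1, so the host star never sets (polar day) and h₀ = π.
Daylight = 2h₀/(2π) × 24.10 h = (3.1416/π) × 24.10 = 24.10 h.

24.10 h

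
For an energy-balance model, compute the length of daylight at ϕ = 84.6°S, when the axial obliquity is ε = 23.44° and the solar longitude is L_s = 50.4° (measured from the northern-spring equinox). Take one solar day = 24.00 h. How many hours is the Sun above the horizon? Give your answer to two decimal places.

Solar declination: sin δ = sin ε · sin L_s = sin 23.44° × sin 50.4° = 0.30650, so δ = +17.849°.
cos h₀ = −tan ϕ · tan δ = 3.4064 ≥ 1, so the Sun never rises (polar night) and h₀ = 0.
Daylight = 2h₀/(2π) × 24.00 h = (0.0000/π) × 24.00 = 0.00 h.

0.00 h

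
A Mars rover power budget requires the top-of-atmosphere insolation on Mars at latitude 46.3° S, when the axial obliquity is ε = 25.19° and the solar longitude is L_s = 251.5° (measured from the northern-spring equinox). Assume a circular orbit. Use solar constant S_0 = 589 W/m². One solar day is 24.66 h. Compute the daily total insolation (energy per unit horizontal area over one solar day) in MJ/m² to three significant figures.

19.3 MJ/m²

Solar declination: sin δ = sin ε · sin L_s = sin 25.19° × sin 251.5° = -0.40363, so δ = -23.805°.
cos h₀ = −tan(-46.3°) tan(-23.805°) = -0.4616, h₀ = 2.0506 rad.
Bracket: h₀ sin ϕ sin δ + cos ϕ cos δ sin h₀ = 2.0506×-0.72297×-0.40363 + 0.69088×0.91492×0.88706 = 0.598390 + 0.560711 = 1.159101.
Q̄ = (S_0/π) × [bracket] = (589/π) × 1.159101 = 217.31 W/m².
Daily total = Q̄ × 24.66 h × 3600 s/h = 217.31 × 24.66 × 3600 / 10⁶ = 19.29 MJ/m².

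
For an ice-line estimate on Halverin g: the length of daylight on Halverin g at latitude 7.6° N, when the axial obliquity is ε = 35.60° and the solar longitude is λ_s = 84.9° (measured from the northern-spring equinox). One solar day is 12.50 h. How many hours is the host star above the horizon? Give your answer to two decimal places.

6.63 h

Solar declination: sin δ = sin ε · sin λ_s = sin 35.60° × sin 84.9° = 0.57982, so δ = +35.438°.
cos H₀ = −tan φ · tan δ = −tan(+7.6°) × tan(+35.438°) = -0.0950, so H₀ = 1.6659 rad = 95.45°.
Daylight = 2H₀/(2π) × 12.50 h = (1.6659/π) × 12.50 = 6.63 h.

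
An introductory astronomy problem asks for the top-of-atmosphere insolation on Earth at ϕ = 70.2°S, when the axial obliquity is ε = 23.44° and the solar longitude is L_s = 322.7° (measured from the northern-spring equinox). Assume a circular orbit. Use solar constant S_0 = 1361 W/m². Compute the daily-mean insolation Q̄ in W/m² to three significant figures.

Q̄ ≈ 332 W/m²

Solar declination: sin δ = sin ε · sin L_s = sin 23.44° × sin 322.7° = -0.24106, so δ = -13.949°.
cos h₀ = −tan(-70.2°) tan(-13.949°) = -0.6899, h₀ = 2.3321 rad.
Bracket: h₀ sin ϕ sin δ + cos ϕ cos δ sin h₀ = 2.3321×-0.94088×-0.24106 + 0.33874×0.97051×0.72390 = 0.528940 + 0.237983 = 0.766923.
Q̄ = (S_0/π) × [bracket] = (1361/π) × 0.766923 = 332.2 W/m².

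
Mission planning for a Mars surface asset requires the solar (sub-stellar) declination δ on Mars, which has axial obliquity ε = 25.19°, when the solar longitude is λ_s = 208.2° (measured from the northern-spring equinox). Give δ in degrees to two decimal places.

δ = -11.60°

sin δ = sin ε · sin λ_s = sin 25.19° × sin 208.2° = -0.201128.
δ = arcsin(-0.201128) = -11.60°.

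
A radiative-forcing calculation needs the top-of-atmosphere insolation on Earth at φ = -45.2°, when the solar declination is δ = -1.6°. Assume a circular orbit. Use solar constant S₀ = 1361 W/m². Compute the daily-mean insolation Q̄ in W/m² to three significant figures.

Q̄ ≈ 319 W/m²

cos H₀ = −tan(-45.2°) tan(-1.600°) = -0.0281, H₀ = 1.5989 rad.
Bracket: H₀ sin φ sin δ + cos φ cos δ sin H₀ = 1.5989×-0.70957×-0.02792 + 0.70463×0.99961×0.99960 = 0.031676 + 0.704073 = 0.735749.
Q̄ = (S₀/π) × [bracket] = (1361/π) × 0.735749 = 318.7 W/m².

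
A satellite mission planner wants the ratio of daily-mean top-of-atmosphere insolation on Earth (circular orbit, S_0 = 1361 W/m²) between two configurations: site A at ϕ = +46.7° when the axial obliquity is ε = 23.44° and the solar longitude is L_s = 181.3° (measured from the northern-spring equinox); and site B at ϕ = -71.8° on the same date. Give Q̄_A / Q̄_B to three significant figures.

Q̄_A / Q̄_B ≈ 2.07

— Configuration A (ϕ=+46.7°):
Solar declination: sin δ = sin ε · sin L_s = sin 23.44° × sin 181.3° = -0.00902, so δ = -0.517°.
cos h₀ = −tan(+46.7°) tan(-0.517°) = 0.0096, h₀ = 1.5612 rad.
Bracket: h₀ sin ϕ sin δ + cos ϕ cos δ sin h₀ = 1.5612×0.72777×-0.00902 + 0.68582×0.99996×0.99995 = -0.010248 + 0.685758 = 0.675510.
Q̄ = (S_0/π) × [bracket] = (1361/π) × 0.675510 = 292.64 W/m².
— Configuration B (ϕ=-71.8°):
cos h₀ = −tan(-71.8°) tan(-0.517°) = -0.0275, h₀ = 1.5982 rad.
Bracket: h₀ sin ϕ sin δ + cos ϕ cos δ sin h₀ = 1.5982×-0.94997×-0.00902 + 0.31233×0.99996×0.99962 = 0.013695 + 0.312199 = 0.325894.
Q̄ = (S_0/π) × [bracket] = (1361/π) × 0.325894 = 141.18 W/m².
Ratio Q̄_A / Q̄_B = 292.64 / 141.18 = 2.073.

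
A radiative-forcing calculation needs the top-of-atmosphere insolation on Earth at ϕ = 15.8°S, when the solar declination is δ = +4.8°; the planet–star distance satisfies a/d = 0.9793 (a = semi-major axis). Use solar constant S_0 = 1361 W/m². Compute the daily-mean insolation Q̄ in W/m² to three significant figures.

Q̄ ≈ 384 W/m²

cos h₀ = −tan(-15.8°) tan(+4.800°) = 0.0238, h₀ = 1.5470 rad.
Bracket: h₀ sin ϕ sin δ + cos ϕ cos δ sin h₀ = 1.5470×-0.27228×0.08368 + 0.96222×0.99649×0.99972 = -0.035247 + 0.958574 = 0.923327.
Inverse-square distance factor (a/d)² = 0.9793² = 0.959028.
Q̄ = (S_0/π) × 0.959028 × [bracket] = (1361/π) × 0.959028 × 0.923327 = 383.6 W/m².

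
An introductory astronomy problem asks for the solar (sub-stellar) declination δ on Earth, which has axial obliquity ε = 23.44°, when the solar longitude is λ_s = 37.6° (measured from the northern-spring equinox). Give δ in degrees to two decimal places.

sin δ = sin ε · sin λ_s = sin 23.44° × sin 37.6° = 0.242709.
δ = arcsin(0.242709) = +14.05°.

δ = +14.05°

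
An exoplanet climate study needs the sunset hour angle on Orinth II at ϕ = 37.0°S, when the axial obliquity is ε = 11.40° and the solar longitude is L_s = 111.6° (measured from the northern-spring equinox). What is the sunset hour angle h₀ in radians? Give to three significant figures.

h₀ = 1.43 rad

Solar declination: sin δ = sin ε · sin L_s = sin 11.40° × sin 111.6° = 0.18378, so δ = +10.590°.
cos h₀ = −tan ϕ · tan δ = −tan(-37.0°) × tan(+10.590°) = 0.1409, so h₀ = 1.4294 rad = 81.90°.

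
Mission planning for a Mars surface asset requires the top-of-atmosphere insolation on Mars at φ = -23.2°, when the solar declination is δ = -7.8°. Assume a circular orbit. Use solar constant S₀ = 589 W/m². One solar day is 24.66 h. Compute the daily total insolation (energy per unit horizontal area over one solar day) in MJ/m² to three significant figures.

cos H₀ = −tan(-23.2°) tan(-7.800°) = -0.0587, H₀ = 1.6295 rad.
Bracket: H₀ sin φ sin δ + cos φ cos δ sin H₀ = 1.6295×-0.39394×-0.13572 + 0.91914×0.99075×0.99828 = 0.087122 + 0.909072 = 0.996194.
Q̄ = (S₀/π) × [bracket] = (589/π) × 0.996194 = 186.77 W/m².
Daily total = Q̄ × 24.66 h × 3600 s/h = 186.77 × 24.66 × 3600 / 10⁶ = 16.58 MJ/m².

16.6 MJ/m²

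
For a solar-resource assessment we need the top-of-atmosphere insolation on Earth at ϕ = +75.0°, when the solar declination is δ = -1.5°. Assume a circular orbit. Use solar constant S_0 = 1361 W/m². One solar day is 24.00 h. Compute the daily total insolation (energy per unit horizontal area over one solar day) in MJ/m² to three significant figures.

cos h₀ = −tan(+75.0°) tan(-1.500°) = 0.0977, h₀ = 1.4729 rad.
Bracket: h₀ sin ϕ sin δ + cos ϕ cos δ sin h₀ = 1.4729×0.96593×-0.02618 + 0.25882×0.99966×0.99521 = -0.037247 + 0.257493 = 0.220246.
Q̄ = (S_0/π) × [bracket] = (1361/π) × 0.220246 = 95.415 W/m².
Daily total = Q̄ × 24.00 h × 3600 s/h = 95.415 × 24.00 × 3600 / 10⁶ = 8.244 MJ/m².

8.24 MJ/m²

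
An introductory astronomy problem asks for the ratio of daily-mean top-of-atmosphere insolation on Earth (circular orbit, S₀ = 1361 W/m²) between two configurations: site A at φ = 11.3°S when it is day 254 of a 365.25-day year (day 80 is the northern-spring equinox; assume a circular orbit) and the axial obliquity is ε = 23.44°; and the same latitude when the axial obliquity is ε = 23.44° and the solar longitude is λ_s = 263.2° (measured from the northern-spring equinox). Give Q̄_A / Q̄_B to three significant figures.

Q̄_A / Q̄_B ≈ 0.937

— Configuration A (φ=-11.3°):
Solar longitude: λ_s = 360° × (254 − 80)/365.25 = 171.499°.
sin δ = sin 23.44° × sin 171.499° = 0.05880, so δ = +3.371°.
cos H₀ = −tan(-11.3°) tan(+3.371°) = 0.0118, H₀ = 1.5590 rad.
Bracket: H₀ sin φ sin δ + cos φ cos δ sin H₀ = 1.5590×-0.19595×0.05880 + 0.98061×0.99827×0.99993 = -0.017963 + 0.978845 = 0.960882.
Q̄ = (S₀/π) × [bracket] = (1361/π) × 0.960882 = 416.27 W/m².
— Configuration B (φ=-11.3°):
Solar declination: sin δ = sin ε · sin λ_s = sin 23.44° × sin 263.2° = -0.39499, so δ = -23.265°.
cos H₀ = −tan(-11.3°) tan(-23.265°) = -0.0859, H₀ = 1.6568 rad.
Bracket: H₀ sin φ sin δ + cos φ cos δ sin H₀ = 1.6568×-0.19595×-0.39499 + 0.98061×0.91869×0.99630 = 0.128233 + 0.897543 = 1.025776.
Q̄ = (S₀/π) × [bracket] = (1361/π) × 1.025776 = 444.39 W/m².
Ratio Q̄_A / Q̄_B = 416.27 / 444.39 = 0.9367.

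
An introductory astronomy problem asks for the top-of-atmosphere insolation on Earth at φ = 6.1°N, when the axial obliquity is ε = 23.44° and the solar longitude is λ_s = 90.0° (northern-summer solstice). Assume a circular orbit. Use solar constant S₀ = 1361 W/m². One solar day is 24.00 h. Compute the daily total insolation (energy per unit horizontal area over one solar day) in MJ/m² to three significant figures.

36.7 MJ/m²

Solar declination: sin δ = sin ε · sin λ_s = sin 23.44° × sin 90.0° = 0.39779, so δ = +23.440°.
cos H₀ = −tan(+6.1°) tan(+23.440°) = -0.0463, H₀ = 1.6171 rad.
Bracket: H₀ sin φ sin δ + cos φ cos δ sin H₀ = 1.6171×0.10626×0.39779 + 0.99434×0.91748×0.99893 = 0.068353 + 0.911311 = 0.979664.
Q̄ = (S₀/π) × [bracket] = (1361/π) × 0.979664 = 424.41 W/m².
Daily total = Q̄ × 24.00 h × 3600 s/h = 424.41 × 24.00 × 3600 / 10⁶ = 36.67 MJ/m².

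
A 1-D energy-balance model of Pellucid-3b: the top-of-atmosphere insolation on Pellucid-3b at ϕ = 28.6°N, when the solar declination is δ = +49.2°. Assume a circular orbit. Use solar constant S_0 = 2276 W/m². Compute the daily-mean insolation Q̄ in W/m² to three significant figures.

Q̄ ≈ 914 W/m²

cos h₀ = −tan(+28.6°) tan(+49.200°) = -0.6316, h₀ = 2.2545 rad.
Bracket: h₀ sin ϕ sin δ + cos ϕ cos δ sin h₀ = 2.2545×0.47869×0.75700 + 0.87798×0.65342×0.77526 = 0.816959 + 0.444759 = 1.261718.
Q̄ = (S_0/π) × [bracket] = (2276/π) × 1.261718 = 914.1 W/m².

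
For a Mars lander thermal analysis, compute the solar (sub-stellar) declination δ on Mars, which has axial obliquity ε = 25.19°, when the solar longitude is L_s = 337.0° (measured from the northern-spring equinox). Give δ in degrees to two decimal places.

sin δ = sin ε · sin L_s = sin 25.19° × sin 337.0° = -0.166304.
δ = arcsin(-0.166304) = -9.57°.

δ = -9.57°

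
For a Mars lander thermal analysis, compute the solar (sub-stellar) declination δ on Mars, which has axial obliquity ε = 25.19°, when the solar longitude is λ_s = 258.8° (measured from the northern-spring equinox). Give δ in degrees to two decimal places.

δ = -24.68°

sin δ = sin ε · sin λ_s = sin 25.19° × sin 258.8° = -0.417515.
δ = arcsin(-0.417515) = -24.68°.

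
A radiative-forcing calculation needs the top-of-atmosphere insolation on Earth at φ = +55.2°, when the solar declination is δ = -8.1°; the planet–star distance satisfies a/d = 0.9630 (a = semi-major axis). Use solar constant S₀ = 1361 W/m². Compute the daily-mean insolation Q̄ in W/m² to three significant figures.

Q̄ ≈ 159 W/m²

cos H₀ = −tan(+55.2°) tan(-8.100°) = 0.2048, H₀ = 1.3646 rad.
Bracket: H₀ sin φ sin δ + cos φ cos δ sin H₀ = 1.3646×0.82115×-0.14090 + 0.57071×0.99002×0.97881 = -0.157884 + 0.553042 = 0.395158.
Inverse-square distance factor (a/d)² = 0.9630² = 0.927369.
Q̄ = (S₀/π) × 0.927369 × [bracket] = (1361/π) × 0.927369 × 0.395158 = 158.8 W/m².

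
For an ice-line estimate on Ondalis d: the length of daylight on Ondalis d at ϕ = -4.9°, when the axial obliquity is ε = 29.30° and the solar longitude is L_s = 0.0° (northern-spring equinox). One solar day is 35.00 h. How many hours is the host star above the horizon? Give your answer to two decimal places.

Solar declination: sin δ = sin ε · sin L_s = sin 29.30° × sin 0.0° = 0.00000, so δ = +0.000°.
cos h₀ = −tan ϕ · tan δ = −tan(-4.9°) × tan(+0.000°) = 0.0000, so h₀ = 1.5708 rad = 90.00°.
Daylight = 2h₀/(2π) × 35.00 h = (1.5708/π) × 35.00 = 17.50 h.

17.50 h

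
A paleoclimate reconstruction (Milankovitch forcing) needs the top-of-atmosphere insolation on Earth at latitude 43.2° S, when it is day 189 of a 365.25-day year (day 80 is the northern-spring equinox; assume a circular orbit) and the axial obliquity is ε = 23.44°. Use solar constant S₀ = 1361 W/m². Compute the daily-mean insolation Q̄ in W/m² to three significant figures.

Q̄ ≈ 137 W/m²

Solar longitude: λ_s = 360° × (189 − 80)/365.25 = 107.433°.
sin δ = sin 23.44° × sin 107.433° = 0.37952, so δ = +22.304°.
cos H₀ = −tan(-43.2°) tan(+22.304°) = 0.3852, H₀ = 1.1754 rad.
Bracket: H₀ sin φ sin δ + cos φ cos δ sin H₀ = 1.1754×-0.68455×0.37952 + 0.72897×0.92518×0.92283 = -0.305369 + 0.622383 = 0.317014.
Q̄ = (S₀/π) × [bracket] = (1361/π) × 0.317014 = 137.3 W/m².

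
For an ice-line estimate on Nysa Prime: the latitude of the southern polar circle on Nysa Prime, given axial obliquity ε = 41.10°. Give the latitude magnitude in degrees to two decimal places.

The polar circle is the lowest latitude that experiences at least one full rotation of continuous darkness at the northern-summer solstice; it lies at |ϕ| = 90° − ε = 90° − 41.10° = 48.90°.

48.90°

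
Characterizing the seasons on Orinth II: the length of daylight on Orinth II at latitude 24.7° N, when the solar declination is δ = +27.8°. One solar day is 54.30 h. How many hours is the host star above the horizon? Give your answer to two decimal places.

31.38 h

cos H₀ = −tan φ · tan δ = −tan(+24.7°) × tan(+27.800°) = -0.2425, so H₀ = 1.8157 rad = 104.03°.
Daylight = 2H₀/(2π) × 54.30 h = (1.8157/π) × 54.30 = 31.38 h.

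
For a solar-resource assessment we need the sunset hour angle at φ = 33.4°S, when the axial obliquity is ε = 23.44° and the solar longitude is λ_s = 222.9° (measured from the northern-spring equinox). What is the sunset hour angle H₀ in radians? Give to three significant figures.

H₀ = 1.76 rad

Solar declination: sin δ = sin ε · sin λ_s = sin 23.44° × sin 222.9° = -0.27078, so δ = -15.711°.
cos H₀ = −tan φ · tan δ = −tan(-33.4°) × tan(-15.711°) = -0.1855, so H₀ = 1.7574 rad = 100.69°.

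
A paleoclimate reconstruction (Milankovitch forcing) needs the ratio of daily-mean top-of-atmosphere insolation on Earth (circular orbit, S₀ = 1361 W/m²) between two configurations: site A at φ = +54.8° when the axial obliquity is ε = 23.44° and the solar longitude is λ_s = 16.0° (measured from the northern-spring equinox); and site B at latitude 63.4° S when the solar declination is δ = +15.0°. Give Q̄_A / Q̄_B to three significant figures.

— Configuration A (φ=+54.8°):
Solar declination: sin δ = sin ε · sin λ_s = sin 23.44° × sin 16.0° = 0.10965, so δ = +6.295°.
cos H₀ = −tan(+54.8°) tan(+6.295°) = -0.1564, H₀ = 1.7278 rad.
Bracket: H₀ sin φ sin δ + cos φ cos δ sin H₀ = 1.7278×0.81714×0.10965 + 0.57643×0.99397×0.98770 = 0.154810 + 0.565907 = 0.720717.
Q̄ = (S₀/π) × [bracket] = (1361/π) × 0.720717 = 312.23 W/m².
— Configuration B (φ=-63.4°):
cos H₀ = −tan(-63.4°) tan(+15.000°) = 0.5351, H₀ = 1.0062 rad.
Bracket: H₀ sin φ sin δ + cos φ cos δ sin H₀ = 1.0062×-0.89415×0.25882 + 0.44776×0.96593×0.84480 = -0.232859 + 0.365380 = 0.132521.
Q̄ = (S₀/π) × [bracket] = (1361/π) × 0.132521 = 57.411 W/m².
Ratio Q̄_A / Q̄_B = 312.23 / 57.411 = 5.439.

Q̄_A / Q̄_B ≈ 5.44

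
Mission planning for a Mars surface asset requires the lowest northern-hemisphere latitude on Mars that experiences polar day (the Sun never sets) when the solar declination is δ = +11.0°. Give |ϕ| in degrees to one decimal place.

|ϕ| = 79.0°

Polar day requires cos h₀ = −tan ϕ tan δ ≤ −1, i.e. tan ϕ tan δ ≥ 1.
The boundary is |tan ϕ| · |tan δ| = 1, so |ϕ| = 90° − |δ| = 90° − 11.0° = 79.0° in the northern hemisphere.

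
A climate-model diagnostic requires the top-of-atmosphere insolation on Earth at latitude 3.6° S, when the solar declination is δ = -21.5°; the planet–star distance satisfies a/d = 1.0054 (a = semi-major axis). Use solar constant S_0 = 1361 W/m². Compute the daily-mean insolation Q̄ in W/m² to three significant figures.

Q̄ ≈ 423 W/m²

cos h₀ = −tan(-3.6°) tan(-21.500°) = -0.0248, h₀ = 1.5956 rad.
Bracket: h₀ sin ϕ sin δ + cos ϕ cos δ sin h₀ = 1.5956×-0.06279×-0.36650 + 0.99803×0.93042×0.99969 = 0.036719 + 0.928299 = 0.965018.
Inverse-square distance factor (a/d)² = 1.0054² = 1.010829.
Q̄ = (S_0/π) × 1.010829 × [bracket] = (1361/π) × 1.010829 × 0.965018 = 422.6 W/m².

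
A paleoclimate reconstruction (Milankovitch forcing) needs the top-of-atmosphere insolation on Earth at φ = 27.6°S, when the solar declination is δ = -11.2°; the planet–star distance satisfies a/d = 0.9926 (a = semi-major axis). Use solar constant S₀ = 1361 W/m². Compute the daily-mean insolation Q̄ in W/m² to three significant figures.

cos H₀ = −tan(-27.6°) tan(-11.200°) = -0.1035, H₀ = 1.6745 rad.
Bracket: H₀ sin φ sin δ + cos φ cos δ sin H₀ = 1.6745×-0.46330×-0.19423 + 0.88620×0.98096×0.99463 = 0.150683 + 0.864658 = 1.015341.
Inverse-square distance factor (a/d)² = 0.9926² = 0.985255.
Q̄ = (S₀/π) × 0.985255 × [bracket] = (1361/π) × 0.985255 × 1.015341 = 433.4 W/m².

Q̄ ≈ 433 W/m²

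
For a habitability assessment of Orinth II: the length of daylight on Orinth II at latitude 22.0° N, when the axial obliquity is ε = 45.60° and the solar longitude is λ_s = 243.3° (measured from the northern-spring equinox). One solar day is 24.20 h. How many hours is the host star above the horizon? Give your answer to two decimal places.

Solar declination: sin δ = sin ε · sin λ_s = sin 45.60° × sin 243.3° = -0.63829, so δ = -39.664°.
cos H₀ = −tan φ · tan δ = −tan(+22.0°) × tan(-39.664°) = 0.3350, so H₀ = 1.2292 rad = 70.43°.
Daylight = 2H₀/(2π) × 24.20 h = (1.2292/π) × 24.20 = 9.47 h.

9.47 h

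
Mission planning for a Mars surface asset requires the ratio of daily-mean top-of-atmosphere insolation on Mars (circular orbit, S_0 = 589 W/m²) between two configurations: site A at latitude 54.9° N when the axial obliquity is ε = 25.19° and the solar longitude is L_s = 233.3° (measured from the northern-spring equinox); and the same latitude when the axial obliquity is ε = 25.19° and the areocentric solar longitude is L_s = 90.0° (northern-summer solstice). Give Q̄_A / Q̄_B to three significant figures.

— Configuration A (ϕ=+54.9°):
Solar declination: sin δ = sin ε · sin L_s = sin 25.19° × sin 233.3° = -0.34125, so δ = -19.953°.
cos h₀ = −tan(+54.9°) tan(-19.953°) = 0.5166, h₀ = 1.0280 rad.
Bracket: h₀ sin ϕ sin δ + cos ϕ cos δ sin h₀ = 1.0280×0.81815×-0.34125 + 0.57501×0.93997×0.85625 = -0.287011 + 0.462796 = 0.175785.
Q̄ = (S_0/π) × [bracket] = (589/π) × 0.175785 = 32.957 W/m².
— Configuration B (ϕ=+54.9°):
sin δ = sin 25.19° × sin 90.0° = 0.42562, so δ = +25.190°.
cos h₀ = −tan(+54.9°) tan(+25.190°) = -0.6692, h₀ = 2.3040 rad.
Bracket: h₀ sin ϕ sin δ + cos ϕ cos δ sin h₀ = 2.3040×0.81815×0.42562 + 0.57501×0.90490×0.74304 = 0.802301 + 0.386623 = 1.188924.
Q̄ = (S_0/π) × [bracket] = (589/π) × 1.188924 = 222.90 W/m².
Ratio Q̄_A / Q̄_B = 32.957 / 222.90 = 0.1479.

Q̄_A / Q̄_B ≈ 0.148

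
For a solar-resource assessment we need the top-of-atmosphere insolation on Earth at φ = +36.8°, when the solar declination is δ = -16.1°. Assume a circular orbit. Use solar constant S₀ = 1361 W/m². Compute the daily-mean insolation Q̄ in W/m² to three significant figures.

cos H₀ = −tan(+36.8°) tan(-16.100°) = 0.2159, H₀ = 1.3532 rad.
Bracket: H₀ sin φ sin δ + cos φ cos δ sin H₀ = 1.3532×0.59902×-0.27731 + 0.80073×0.96078×0.97641 = -0.224786 + 0.751177 = 0.526391.
Q̄ = (S₀/π) × [bracket] = (1361/π) × 0.526391 = 228.0 W/m².

Q̄ ≈ 228 W/m²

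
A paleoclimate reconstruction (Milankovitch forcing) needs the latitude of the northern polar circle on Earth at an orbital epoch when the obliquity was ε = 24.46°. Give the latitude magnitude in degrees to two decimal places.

The polar circle is the lowest latitude that experiences at least one full rotation of continuous daylight at the northern-summer solstice; it lies at |φ| = 90° − ε = 90° − 24.46° = 65.54°.

65.54°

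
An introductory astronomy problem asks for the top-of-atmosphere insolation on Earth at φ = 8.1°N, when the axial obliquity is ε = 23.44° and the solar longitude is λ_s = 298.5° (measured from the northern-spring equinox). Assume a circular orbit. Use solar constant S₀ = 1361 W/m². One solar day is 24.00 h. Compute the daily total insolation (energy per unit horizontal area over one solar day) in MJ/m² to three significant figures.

31.9 MJ/m²

Solar declination: sin δ = sin ε · sin λ_s = sin 23.44° × sin 298.5° = -0.34958, so δ = -20.462°.
cos H₀ = −tan(+8.1°) tan(-20.462°) = 0.0531, H₀ = 1.5177 rad.
Bracket: H₀ sin φ sin δ + cos φ cos δ sin H₀ = 1.5177×0.14090×-0.34958 + 0.99002×0.93691×0.99859 = -0.074756 + 0.926252 = 0.851496.
Q̄ = (S₀/π) × [bracket] = (1361/π) × 0.851496 = 368.88 W/m².
Daily total = Q̄ × 24.00 h × 3600 s/h = 368.88 × 24.00 × 3600 / 10⁶ = 31.87 MJ/m².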